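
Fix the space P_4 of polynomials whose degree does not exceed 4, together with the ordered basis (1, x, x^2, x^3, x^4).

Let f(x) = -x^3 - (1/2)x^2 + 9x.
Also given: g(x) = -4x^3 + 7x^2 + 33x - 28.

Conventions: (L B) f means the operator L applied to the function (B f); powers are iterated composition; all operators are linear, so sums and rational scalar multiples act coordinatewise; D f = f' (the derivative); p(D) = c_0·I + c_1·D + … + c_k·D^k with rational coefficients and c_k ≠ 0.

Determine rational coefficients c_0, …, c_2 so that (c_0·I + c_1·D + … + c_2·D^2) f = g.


D^0 f = -x^3 - (1/2)x^2 + 9x
D^1 f = -3x^2 - x + 9
D^2 f = -6x - 1
matching coefficients of g against c_0 f + c_1 Df + … from the top degree down determines the c_i
solution: c_0 = 4, c_1 = -3, c_2 = 1

c_0 = 4, c_1 = -3, c_2 = 1


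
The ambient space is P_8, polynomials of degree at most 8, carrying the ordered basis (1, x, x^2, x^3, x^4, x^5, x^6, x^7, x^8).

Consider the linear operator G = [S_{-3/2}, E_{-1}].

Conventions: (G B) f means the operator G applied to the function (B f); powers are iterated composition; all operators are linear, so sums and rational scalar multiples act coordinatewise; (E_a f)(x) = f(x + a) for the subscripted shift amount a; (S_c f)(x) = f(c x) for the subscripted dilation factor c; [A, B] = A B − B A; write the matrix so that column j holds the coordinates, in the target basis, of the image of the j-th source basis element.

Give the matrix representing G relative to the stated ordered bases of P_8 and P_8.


image of 1: 0
image of x: -5/2
image of x^2: (15/2)x - 5/4
image of x^3: -(135/8)x^2 + (45/8)x - 35/8
image of x^4: (135/4)x^3 - (135/8)x^2 + (105/4)x - 65/16
image of x^5: -(2025/32)x^4 + (675/16)x^3 - (1575/16)x^2 + (975/32)x - 275/32
image of x^6: (3645/32)x^5 - (6075/64)x^4 + (4725/16)x^3 - (8775/64)x^2 + (2475/32)x - 665/64
image of x^7: -(25515/128)x^6 + (25515/128)x^5 - (99225/128)x^4 + (61425/128)x^3 - (51975/128)x^2 + (13965/128)x - 2315/128
image of x^8: (10935/32)x^7 - (25515/64)x^6 + (59535/32)x^5 - (184275/128)x^4 + (51975/32)x^3 - (41895/64)x^2 + (6945/32)x - 6305/256
each image's coordinates form column j of the matrix

the matrix is [[0, -5/2, -5/4, -35/8, -65/16, -275/32, -665/64, -2315/128, -6305/256]; [0, 0, 15/2, 45/8, 105/4, 975/32, 2475/32, 13965/128, 6945/32]; [0, 0, 0, -135/8, -135/8, -1575/16, -8775/64, -51975/128, -41895/64]; [0, 0, 0, 0, 135/4, 675/16, 4725/16, 61425/128, 51975/32]; [0, 0, 0, 0, 0, -2025/32, -6075/64, -99225/128, -184275/128]; [0, 0, 0, 0, 0, 0, 3645/32, 25515/128, 59535/32]; [0, 0, 0, 0, 0, 0, 0, -25515/128, -25515/64]; [0, 0, 0, 0, 0, 0, 0, 0, 10935/32]; [0, 0, 0, 0, 0, 0, 0, 0, 0]] (rows listed top to bottom)


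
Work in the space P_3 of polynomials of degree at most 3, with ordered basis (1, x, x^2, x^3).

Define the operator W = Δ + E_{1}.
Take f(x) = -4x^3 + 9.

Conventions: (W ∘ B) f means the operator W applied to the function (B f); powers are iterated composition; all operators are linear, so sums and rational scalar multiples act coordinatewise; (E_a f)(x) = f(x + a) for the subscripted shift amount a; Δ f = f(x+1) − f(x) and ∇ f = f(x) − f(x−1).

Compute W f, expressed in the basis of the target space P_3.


Δ f = -12x^2 - 12x - 4
E_{1} f = -4x^3 - 12x^2 - 12x + 5
(Δ + E_{1}) f = -4x^3 - 24x^2 - 24x + 1

the result is g(x) = -4x^3 - 24x^2 - 24x + 1


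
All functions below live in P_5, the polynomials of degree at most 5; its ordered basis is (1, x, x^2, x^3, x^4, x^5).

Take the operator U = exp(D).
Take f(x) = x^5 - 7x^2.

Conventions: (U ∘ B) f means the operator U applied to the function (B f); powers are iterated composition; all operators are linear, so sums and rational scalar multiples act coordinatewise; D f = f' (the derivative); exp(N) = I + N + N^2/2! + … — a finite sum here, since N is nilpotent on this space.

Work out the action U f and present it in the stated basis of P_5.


order-1 term: 5x^4 - 14x
order-2 term: 10x^3 - 7
order-3 term: 10x^2
order-4 term: 5x
order-5 term: 1
the series for exp(D) f terminates at order 5
exp(D) f = x^5 + 5x^4 + 10x^3 + 3x^2 - 9x - 6

g(x) = x^5 + 5x^4 + 10x^3 + 3x^2 - 9x - 6


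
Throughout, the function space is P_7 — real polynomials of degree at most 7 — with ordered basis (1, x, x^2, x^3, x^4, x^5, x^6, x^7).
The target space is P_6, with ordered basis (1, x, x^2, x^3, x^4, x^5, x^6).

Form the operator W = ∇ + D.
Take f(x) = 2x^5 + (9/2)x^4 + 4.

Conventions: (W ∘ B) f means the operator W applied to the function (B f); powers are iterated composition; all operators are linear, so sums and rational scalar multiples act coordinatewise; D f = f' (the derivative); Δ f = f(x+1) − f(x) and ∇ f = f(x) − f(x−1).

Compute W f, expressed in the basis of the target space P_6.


g(x) = 20x^4 + 16x^3 - 7x^2 + 8x - 5/2

∇ f = 10x^4 - 2x^3 - 7x^2 + 8x - 5/2
D f = 10x^4 + 18x^3
(∇ + D) f = 20x^4 + 16x^3 - 7x^2 + 8x - 5/2


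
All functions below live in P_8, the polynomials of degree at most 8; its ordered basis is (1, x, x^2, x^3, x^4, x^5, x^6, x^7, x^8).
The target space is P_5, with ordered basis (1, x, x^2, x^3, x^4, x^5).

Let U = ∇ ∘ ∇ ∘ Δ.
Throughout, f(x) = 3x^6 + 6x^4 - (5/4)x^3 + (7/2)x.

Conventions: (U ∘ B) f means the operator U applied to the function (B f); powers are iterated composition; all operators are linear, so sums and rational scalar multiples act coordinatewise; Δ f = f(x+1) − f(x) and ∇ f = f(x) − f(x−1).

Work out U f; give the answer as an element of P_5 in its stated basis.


the result is g(x) = 360x^3 - 540x^2 + 684x - 519/2

Δ f = 18x^5 + 45x^4 + 84x^3 + (309/4)x^2 + (153/4)x + 45/4
∇ Δ f = 90x^4 + 162x^2 - (15/2)x + 18
∇ ∇ Δ f = 360x^3 - 540x^2 + 684x - 519/2


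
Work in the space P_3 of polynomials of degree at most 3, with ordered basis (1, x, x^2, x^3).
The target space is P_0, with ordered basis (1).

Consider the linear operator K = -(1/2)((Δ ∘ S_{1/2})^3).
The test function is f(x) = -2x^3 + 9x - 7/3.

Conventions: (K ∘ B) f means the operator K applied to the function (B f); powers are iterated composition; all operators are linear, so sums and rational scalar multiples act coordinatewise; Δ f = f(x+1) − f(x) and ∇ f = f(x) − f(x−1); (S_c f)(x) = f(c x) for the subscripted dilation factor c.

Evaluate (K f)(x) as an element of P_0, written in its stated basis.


the image equals g(x) = 3/32

S_{1/2} f = -(1/4)x^3 + (9/2)x - 7/3
Δ S_{1/2} f = -(3/4)x^2 - (3/4)x + 17/4
S_{1/2} (Δ ∘ S_{1/2}) f = -(3/16)x^2 - (3/8)x + 17/4
Δ S_{1/2} (Δ ∘ S_{1/2}) f = -(3/8)x - 9/16
S_{1/2} (Δ ∘ S_{1/2}) (Δ ∘ S_{1/2}) f = -(3/16)x - 9/16
Δ S_{1/2} (Δ ∘ S_{1/2}) (Δ ∘ S_{1/2}) f = -3/16
(-(1/2)((Δ ∘ S_{1/2})^3)) f = 3/32


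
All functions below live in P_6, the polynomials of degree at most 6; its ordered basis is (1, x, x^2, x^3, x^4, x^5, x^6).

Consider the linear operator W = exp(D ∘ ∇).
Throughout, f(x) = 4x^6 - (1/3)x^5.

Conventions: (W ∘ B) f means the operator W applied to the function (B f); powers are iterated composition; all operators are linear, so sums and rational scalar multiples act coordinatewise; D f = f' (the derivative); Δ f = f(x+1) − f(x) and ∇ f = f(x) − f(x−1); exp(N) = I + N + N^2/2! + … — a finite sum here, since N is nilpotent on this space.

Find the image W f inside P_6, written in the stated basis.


order-1 term: 120x^4 - (740/3)x^3 + 250x^2 - (380/3)x + 77/3
order-2 term: 720x^2 - 1460x + 860
order-3 term: 480
the series for exp(D ∘ ∇) f terminates at order 3
exp(D ∘ ∇) f = 4x^6 - (1/3)x^5 + 120x^4 - (740/3)x^3 + 970x^2 - (4760/3)x + 4097/3

the result is g(x) = 4x^6 - (1/3)x^5 + 120x^4 - (740/3)x^3 + 970x^2 - (4760/3)x + 4097/3


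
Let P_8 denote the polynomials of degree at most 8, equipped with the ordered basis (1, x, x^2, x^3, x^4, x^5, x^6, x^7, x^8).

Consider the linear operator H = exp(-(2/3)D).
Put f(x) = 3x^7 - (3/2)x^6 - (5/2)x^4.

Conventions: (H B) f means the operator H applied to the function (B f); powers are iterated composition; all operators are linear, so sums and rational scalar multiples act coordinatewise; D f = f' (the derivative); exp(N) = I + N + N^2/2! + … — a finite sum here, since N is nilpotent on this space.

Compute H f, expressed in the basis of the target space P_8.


order-1 term: -14x^6 + 6x^5 + (20/3)x^3
order-2 term: 28x^5 - 10x^4 - (20/3)x^2
order-3 term: -(280/9)x^4 + (80/9)x^3 + (80/27)x
order-4 term: (560/27)x^3 - (40/9)x^2 - 40/81
order-5 term: -(224/27)x^2 + (32/27)x
order-6 term: (448/243)x - 32/243
order-7 term: -128/729
the series for exp(-(2/3)D) f terminates at order 7
exp(-(2/3)D) f = 3x^7 - (31/2)x^6 + 34x^5 - (785/18)x^4 + (980/27)x^3 - (524/27)x^2 + (1456/243)x - 584/729

g(x) = 3x^7 - (31/2)x^6 + 34x^5 - (785/18)x^4 + (980/27)x^3 - (524/27)x^2 + (1456/243)x - 584/729


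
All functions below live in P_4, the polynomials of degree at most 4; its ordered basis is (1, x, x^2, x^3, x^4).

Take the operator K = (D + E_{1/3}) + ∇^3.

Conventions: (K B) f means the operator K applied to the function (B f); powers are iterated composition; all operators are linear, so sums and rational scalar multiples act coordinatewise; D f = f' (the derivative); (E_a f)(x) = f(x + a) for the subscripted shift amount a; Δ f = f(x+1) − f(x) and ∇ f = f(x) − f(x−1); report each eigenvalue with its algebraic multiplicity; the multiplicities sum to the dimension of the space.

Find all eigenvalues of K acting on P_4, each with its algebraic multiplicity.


λ = 1 (multiplicity 5)

image of 1: 1
image of x: x + 4/3
image of x^2: x^2 + (8/3)x + 1/9
image of x^3: x^3 + 4x^2 + (1/3)x + 163/27
image of x^4: x^4 + (16/3)x^3 + (2/3)x^2 + (652/27)x - 2915/81
the matrix is upper triangular; its diagonal is (1, 1, 1, 1, 1)
for a triangular matrix the eigenvalues are the diagonal entries, with algebraic multiplicity their repetition count


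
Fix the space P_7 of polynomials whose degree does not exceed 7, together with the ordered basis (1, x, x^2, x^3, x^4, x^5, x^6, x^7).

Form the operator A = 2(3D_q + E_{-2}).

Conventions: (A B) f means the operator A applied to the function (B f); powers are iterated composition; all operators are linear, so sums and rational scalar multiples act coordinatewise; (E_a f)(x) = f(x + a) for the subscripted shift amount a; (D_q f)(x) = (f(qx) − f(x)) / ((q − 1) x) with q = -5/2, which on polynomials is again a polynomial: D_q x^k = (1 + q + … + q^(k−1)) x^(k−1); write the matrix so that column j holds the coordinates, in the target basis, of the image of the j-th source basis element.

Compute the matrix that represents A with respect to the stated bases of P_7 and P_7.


the matrix is [[2, 2, 8, -16, 32, -64, 128, -256]; [0, 2, -17, 24, -64, 160, -384, 896]; [0, 0, 2, 33/2, 48, -160, 480, -1344]; [0, 0, 0, 2, -325/4, 80, -320, 1120]; [0, 0, 0, 0, 2, 1193/8, 120, -560]; [0, 0, 0, 0, 0, 2, -7053/16, 168]; [0, 0, 0, 0, 0, 0, 2, 32641/32]; [0, 0, 0, 0, 0, 0, 0, 2]] (rows listed top to bottom)

image of 1: 2
image of x: 2x + 2
image of x^2: 2x^2 - 17x + 8
image of x^3: 2x^3 + (33/2)x^2 + 24x - 16
image of x^4: 2x^4 - (325/4)x^3 + 48x^2 - 64x + 32
image of x^5: 2x^5 + (1193/8)x^4 + 80x^3 - 160x^2 + 160x - 64
image of x^6: 2x^6 - (7053/16)x^5 + 120x^4 - 320x^3 + 480x^2 - 384x + 128
image of x^7: 2x^7 + (32641/32)x^6 + 168x^5 - 560x^4 + 1120x^3 - 1344x^2 + 896x - 256
each image's coordinates form column j of the matrix


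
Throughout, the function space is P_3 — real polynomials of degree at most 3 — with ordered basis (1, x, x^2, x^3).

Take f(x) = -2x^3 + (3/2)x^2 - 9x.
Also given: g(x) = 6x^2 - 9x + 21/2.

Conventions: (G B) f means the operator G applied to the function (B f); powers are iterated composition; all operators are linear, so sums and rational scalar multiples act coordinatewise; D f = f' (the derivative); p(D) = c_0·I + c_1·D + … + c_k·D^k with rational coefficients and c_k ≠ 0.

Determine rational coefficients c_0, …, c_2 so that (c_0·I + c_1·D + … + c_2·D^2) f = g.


D^0 f = -2x^3 + (3/2)x^2 - 9x
D^1 f = -6x^2 + 3x - 9
D^2 f = -12x + 3
matching coefficients of g against c_0 f + c_1 Df + … from the top degree down determines the c_i
solution: c_0 = 0, c_1 = -1, c_2 = 1/2

c_0 = 0, c_1 = -1, c_2 = 1/2


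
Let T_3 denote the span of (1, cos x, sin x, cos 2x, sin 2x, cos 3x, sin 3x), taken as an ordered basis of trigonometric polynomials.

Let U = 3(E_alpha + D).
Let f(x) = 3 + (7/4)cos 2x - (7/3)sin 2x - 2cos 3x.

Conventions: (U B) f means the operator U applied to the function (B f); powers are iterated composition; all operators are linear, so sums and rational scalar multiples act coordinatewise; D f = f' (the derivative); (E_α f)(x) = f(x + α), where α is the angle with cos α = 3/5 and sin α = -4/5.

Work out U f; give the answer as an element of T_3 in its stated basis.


E_alpha f = 3 + (7/4)cos 2x + (7/3)sin 2x + (234/125)cos 3x - (88/125)sin 3x
D f = -(14/3)cos 2x - (7/2)sin 2x + 6sin 3x
(E_alpha + D) f = 3 - (35/12)cos 2x - (7/6)sin 2x + (234/125)cos 3x + (662/125)sin 3x
(3(E_alpha + D)) f = 9 - (35/4)cos 2x - (7/2)sin 2x + (702/125)cos 3x + (1986/125)sin 3x

the image equals g(x) = 9 - (35/4)cos 2x - (7/2)sin 2x + (702/125)cos 3x + (1986/125)sin 3x


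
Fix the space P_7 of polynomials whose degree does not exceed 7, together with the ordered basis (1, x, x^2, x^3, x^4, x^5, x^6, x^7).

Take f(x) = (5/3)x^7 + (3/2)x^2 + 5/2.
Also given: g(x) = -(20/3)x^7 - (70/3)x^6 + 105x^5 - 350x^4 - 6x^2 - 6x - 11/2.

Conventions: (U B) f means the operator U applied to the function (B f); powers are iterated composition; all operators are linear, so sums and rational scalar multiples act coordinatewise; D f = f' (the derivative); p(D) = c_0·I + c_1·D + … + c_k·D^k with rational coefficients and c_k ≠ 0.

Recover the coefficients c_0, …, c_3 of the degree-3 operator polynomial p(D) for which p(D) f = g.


c_0 = -4, c_1 = -2, c_2 = 3/2, c_3 = -1

D^0 f = (5/3)x^7 + (3/2)x^2 + 5/2
D^1 f = (35/3)x^6 + 3x
D^2 f = 70x^5 + 3
D^3 f = 350x^4
matching coefficients of g against c_0 f + c_1 Df + … from the top degree down determines the c_i
solution: c_0 = -4, c_1 = -2, c_2 = 3/2, c_3 = -1


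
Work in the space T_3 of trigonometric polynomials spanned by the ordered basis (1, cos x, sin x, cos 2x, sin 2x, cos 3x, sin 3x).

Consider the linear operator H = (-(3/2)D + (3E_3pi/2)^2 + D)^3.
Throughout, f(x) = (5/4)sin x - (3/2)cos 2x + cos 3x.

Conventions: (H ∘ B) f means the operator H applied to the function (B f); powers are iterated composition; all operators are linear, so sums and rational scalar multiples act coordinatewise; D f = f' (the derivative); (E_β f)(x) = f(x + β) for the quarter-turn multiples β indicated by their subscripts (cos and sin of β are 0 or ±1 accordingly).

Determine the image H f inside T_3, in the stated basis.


D f = (5/4)cos x + 3sin 2x - 3sin 3x
(-(3/2)D) f = -(15/8)cos x - (9/2)sin 2x + (9/2)sin 3x
E_3pi/2 f = -(5/4)cos x + (3/2)cos 2x - sin 3x
(3E_3pi/2) f = -(15/4)cos x + (9/2)cos 2x - 3sin 3x
E_3pi/2 (3E_3pi/2) f = -(15/4)sin x - (9/2)cos 2x - 3cos 3x
(3E_3pi/2) (3E_3pi/2) f = -(45/4)sin x - (27/2)cos 2x - 9cos 3x
D f = (5/4)cos x + 3sin 2x - 3sin 3x
(-(3/2)D + (3E_3pi/2)^2 + D) f = -(5/8)cos x - (45/4)sin x - (27/2)cos 2x - (3/2)sin 2x - 9cos 3x + (3/2)sin 3x
D (-(3/2)D + (3E_3pi/2)^2 + D) f = -(45/4)cos x + (5/8)sin x - 3cos 2x + 27sin 2x + (9/2)cos 3x + 27sin 3x
(-(3/2)D) (-(3/2)D + (3E_3pi/2)^2 + D) f = (135/8)cos x - (15/16)sin x + (9/2)cos 2x - (81/2)sin 2x - (27/4)cos 3x - (81/2)sin 3x
E_3pi/2 (-(3/2)D + (3E_3pi/2)^2 + D) f = (45/4)cos x - (5/8)sin x + (27/2)cos 2x + (3/2)sin 2x + (3/2)cos 3x + 9sin 3x
(3E_3pi/2) (-(3/2)D + (3E_3pi/2)^2 + D) f = (135/4)cos x - (15/8)sin x + (81/2)cos 2x + (9/2)sin 2x + (9/2)cos 3x + 27sin 3x
E_3pi/2 (3E_3pi/2) (-(3/2)D + (3E_3pi/2)^2 + D) f = (15/8)cos x + (135/4)sin x - (81/2)cos 2x - (9/2)sin 2x + 27cos 3x - (9/2)sin 3x
(3E_3pi/2) (3E_3pi/2) (-(3/2)D + (3E_3pi/2)^2 + D) f = (45/8)cos x + (405/4)sin x - (243/2)cos 2x - (27/2)sin 2x + 81cos 3x - (27/2)sin 3x
D (-(3/2)D + (3E_3pi/2)^2 + D) f = -(45/4)cos x + (5/8)sin x - 3cos 2x + 27sin 2x + (9/2)cos 3x + 27sin 3x
(-(3/2)D + (3E_3pi/2)^2 + D) (-(3/2)D + (3E_3pi/2)^2 + D) f = (45/4)cos x + (1615/16)sin x - 120cos 2x - 27sin 2x + (315/4)cos 3x - 27sin 3x
D (-(3/2)D + (3E_3pi/2)^2 + D) (-(3/2)D + (3E_3pi/2)^2 + D) f = (1615/16)cos x - (45/4)sin x - 54cos 2x + 240sin 2x - 81cos 3x - (945/4)sin 3x
(-(3/2)D) (-(3/2)D + (3E_3pi/2)^2 + D) (-(3/2)D + (3E_3pi/2)^2 + D) f = -(4845/32)cos x + (135/8)sin x + 81cos 2x - 360sin 2x + (243/2)cos 3x + (2835/8)sin 3x
E_3pi/2 (-(3/2)D + (3E_3pi/2)^2 + D) (-(3/2)D + (3E_3pi/2)^2 + D) f = -(1615/16)cos x + (45/4)sin x + 120cos 2x + 27sin 2x - 27cos 3x - (315/4)sin 3x
(3E_3pi/2) (-(3/2)D + (3E_3pi/2)^2 + D) (-(3/2)D + (3E_3pi/2)^2 + D) f = -(4845/16)cos x + (135/4)sin x + 360cos 2x + 81sin 2x - 81cos 3x - (945/4)sin 3x
E_3pi/2 (3E_3pi/2) (-(3/2)D + (3E_3pi/2)^2 + D) (-(3/2)D + (3E_3pi/2)^2 + D) f = -(135/4)cos x - (4845/16)sin x - 360cos 2x - 81sin 2x - (945/4)cos 3x + 81sin 3x
(3E_3pi/2) (3E_3pi/2) (-(3/2)D + (3E_3pi/2)^2 + D) (-(3/2)D + (3E_3pi/2)^2 + D) f = -(405/4)cos x - (14535/16)sin x - 1080cos 2x - 243sin 2x - (2835/4)cos 3x + 243sin 3x
D (-(3/2)D + (3E_3pi/2)^2 + D) (-(3/2)D + (3E_3pi/2)^2 + D) f = (1615/16)cos x - (45/4)sin x - 54cos 2x + 240sin 2x - 81cos 3x - (945/4)sin 3x
(-(3/2)D + (3E_3pi/2)^2 + D) (-(3/2)D + (3E_3pi/2)^2 + D) (-(3/2)D + (3E_3pi/2)^2 + D) f = -(4855/32)cos x - (14445/16)sin x - 1053cos 2x - 363sin 2x - (2673/4)cos 3x + (2889/8)sin 3x

the result is g(x) = -(4855/32)cos x - (14445/16)sin x - 1053cos 2x - 363sin 2x - (2673/4)cos 3x + (2889/8)sin 3x


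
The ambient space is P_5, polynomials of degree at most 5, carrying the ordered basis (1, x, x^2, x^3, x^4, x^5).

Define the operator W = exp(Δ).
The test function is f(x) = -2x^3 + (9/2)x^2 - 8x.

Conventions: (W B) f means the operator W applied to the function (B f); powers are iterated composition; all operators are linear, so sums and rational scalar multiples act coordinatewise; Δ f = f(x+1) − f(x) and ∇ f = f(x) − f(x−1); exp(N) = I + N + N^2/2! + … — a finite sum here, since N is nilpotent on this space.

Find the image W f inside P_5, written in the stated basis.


g(x) = -2x^3 - (3/2)x^2 - 11x - 9

order-1 term: -6x^2 + 3x - 11/2
order-2 term: -6x - 3/2
order-3 term: -2
the series for exp(Δ) f terminates at order 3
exp(Δ) f = -2x^3 - (3/2)x^2 - 11x - 9


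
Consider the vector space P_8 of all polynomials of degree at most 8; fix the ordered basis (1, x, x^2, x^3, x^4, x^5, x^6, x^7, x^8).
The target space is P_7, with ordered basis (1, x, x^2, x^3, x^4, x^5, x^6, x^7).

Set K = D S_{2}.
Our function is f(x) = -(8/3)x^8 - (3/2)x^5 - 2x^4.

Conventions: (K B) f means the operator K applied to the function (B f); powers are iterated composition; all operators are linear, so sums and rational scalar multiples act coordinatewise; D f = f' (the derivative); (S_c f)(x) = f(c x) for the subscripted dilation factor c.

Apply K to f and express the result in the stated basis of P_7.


S_{2} f = -(2048/3)x^8 - 48x^5 - 32x^4
D S_{2} f = -(16384/3)x^7 - 240x^4 - 128x^3

the image equals g(x) = -(16384/3)x^7 - 240x^4 - 128x^3


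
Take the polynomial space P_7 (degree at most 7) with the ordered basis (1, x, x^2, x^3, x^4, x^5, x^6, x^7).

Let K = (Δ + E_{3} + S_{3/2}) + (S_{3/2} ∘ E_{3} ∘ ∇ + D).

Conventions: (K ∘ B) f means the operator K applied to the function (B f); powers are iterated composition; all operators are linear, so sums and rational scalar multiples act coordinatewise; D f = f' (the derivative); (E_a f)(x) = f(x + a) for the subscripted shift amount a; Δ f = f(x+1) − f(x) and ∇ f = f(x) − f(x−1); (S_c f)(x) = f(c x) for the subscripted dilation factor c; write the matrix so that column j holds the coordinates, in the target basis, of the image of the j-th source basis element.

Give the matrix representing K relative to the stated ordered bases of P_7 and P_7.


the matrix is [[2, 6, 15, 47, 147, 455, 1395, 4247]; [0, 5/2, 13, 105/2, 226, 1795/2, 3363, 24185/2]; [0, 0, 13/4, 87/4, 255/2, 1415/2, 13695/4, 60375/4]; [0, 0, 0, 35/8, 67/2, 1075/4, 3685/2, 84385/8]; [0, 0, 0, 0, 97/16, 805/16, 8475/16, 69545/16]; [0, 0, 0, 0, 0, 275/32, 1209/16, 32235/32]; [0, 0, 0, 0, 0, 0, 793/64, 7343/64]; [0, 0, 0, 0, 0, 0, 0, 2315/128]] (rows listed top to bottom)

image of 1: 2
image of x: (5/2)x + 6
image of x^2: (13/4)x^2 + 13x + 15
image of x^3: (35/8)x^3 + (87/4)x^2 + (105/2)x + 47
image of x^4: (97/16)x^4 + (67/2)x^3 + (255/2)x^2 + 226x + 147
image of x^5: (275/32)x^5 + (805/16)x^4 + (1075/4)x^3 + (1415/2)x^2 + (1795/2)x + 455
image of x^6: (793/64)x^6 + (1209/16)x^5 + (8475/16)x^4 + (3685/2)x^3 + (13695/4)x^2 + 3363x + 1395
image of x^7: (2315/128)x^7 + (7343/64)x^6 + (32235/32)x^5 + (69545/16)x^4 + (84385/8)x^3 + (60375/4)x^2 + (24185/2)x + 4247
each image's coordinates form column j of the matrix


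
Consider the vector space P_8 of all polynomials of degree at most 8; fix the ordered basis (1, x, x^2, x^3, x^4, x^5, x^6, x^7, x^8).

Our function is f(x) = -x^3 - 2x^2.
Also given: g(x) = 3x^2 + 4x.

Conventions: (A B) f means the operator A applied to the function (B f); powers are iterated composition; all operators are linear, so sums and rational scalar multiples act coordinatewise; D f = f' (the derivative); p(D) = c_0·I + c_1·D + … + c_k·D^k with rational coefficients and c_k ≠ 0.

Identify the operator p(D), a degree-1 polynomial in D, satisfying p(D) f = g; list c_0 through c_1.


D^0 f = -x^3 - 2x^2
D^1 f = -3x^2 - 4x
matching coefficients of g against c_0 f + c_1 Df + … from the top degree down determines the c_i
solution: c_0 = 0, c_1 = -1

c_0 = 0, c_1 = -1


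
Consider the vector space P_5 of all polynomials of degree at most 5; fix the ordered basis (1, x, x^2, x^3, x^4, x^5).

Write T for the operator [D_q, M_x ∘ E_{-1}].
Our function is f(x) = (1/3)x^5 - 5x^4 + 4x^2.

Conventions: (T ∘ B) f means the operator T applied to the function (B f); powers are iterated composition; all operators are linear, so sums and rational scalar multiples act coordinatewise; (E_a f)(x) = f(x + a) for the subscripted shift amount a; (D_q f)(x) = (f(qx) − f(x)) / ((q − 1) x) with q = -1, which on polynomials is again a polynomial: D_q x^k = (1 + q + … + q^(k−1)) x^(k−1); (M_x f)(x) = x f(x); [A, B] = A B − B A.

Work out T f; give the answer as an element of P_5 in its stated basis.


E_{-1} f = (1/3)x^5 - (20/3)x^4 + (70/3)x^3 - (88/3)x^2 + (41/3)x - 4/3
M_x E_{-1} f = (1/3)x^6 - (20/3)x^5 + (70/3)x^4 - (88/3)x^3 + (41/3)x^2 - (4/3)x
D_q (M_x ∘ E_{-1}) f = -(20/3)x^4 - (88/3)x^2 - 4/3
D_q f = (1/3)x^4
E_{-1} D_q f = (1/3)x^4 - (4/3)x^3 + 2x^2 - (4/3)x + 1/3
M_x E_{-1} D_q f = (1/3)x^5 - (4/3)x^4 + 2x^3 - (4/3)x^2 + (1/3)x
[D_q, M_x ∘ E_{-1}] f = -(1/3)x^5 - (16/3)x^4 - 2x^3 - 28x^2 - (1/3)x - 4/3

g(x) = -(1/3)x^5 - (16/3)x^4 - 2x^3 - 28x^2 - (1/3)x - 4/3


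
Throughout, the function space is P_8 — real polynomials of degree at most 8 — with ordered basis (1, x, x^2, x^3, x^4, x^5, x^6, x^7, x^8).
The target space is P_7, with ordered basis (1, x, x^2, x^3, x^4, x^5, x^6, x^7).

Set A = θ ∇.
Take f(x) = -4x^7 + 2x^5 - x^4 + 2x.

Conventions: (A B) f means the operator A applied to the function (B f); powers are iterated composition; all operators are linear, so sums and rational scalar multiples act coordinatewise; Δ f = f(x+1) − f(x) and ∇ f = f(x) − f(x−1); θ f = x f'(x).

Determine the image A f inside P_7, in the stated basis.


the result is g(x) = -168x^6 + 420x^5 - 520x^4 + 348x^3 - 116x^2 + 14x

∇ f = -28x^6 + 84x^5 - 130x^4 + 116x^3 - 58x^2 + 14x + 1
θ ∇ f = -168x^6 + 420x^5 - 520x^4 + 348x^3 - 116x^2 + 14x


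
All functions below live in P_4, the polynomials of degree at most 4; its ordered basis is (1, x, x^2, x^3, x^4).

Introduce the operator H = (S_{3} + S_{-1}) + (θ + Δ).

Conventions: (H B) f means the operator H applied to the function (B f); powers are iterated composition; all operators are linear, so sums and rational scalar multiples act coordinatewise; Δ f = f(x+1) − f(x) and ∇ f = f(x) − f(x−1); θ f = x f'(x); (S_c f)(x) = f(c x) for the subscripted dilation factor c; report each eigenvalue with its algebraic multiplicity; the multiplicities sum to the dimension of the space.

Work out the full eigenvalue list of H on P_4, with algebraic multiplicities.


image of 1: 2
image of x: 3x + 1
image of x^2: 12x^2 + 2x + 1
image of x^3: 29x^3 + 3x^2 + 3x + 1
image of x^4: 86x^4 + 4x^3 + 6x^2 + 4x + 1
the matrix is upper triangular; its diagonal is (2, 3, 12, 29, 86)
for a triangular matrix the eigenvalues are the diagonal entries, with algebraic multiplicity their repetition count

λ = 2 (multiplicity 1), λ = 3 (multiplicity 1), λ = 12 (multiplicity 1), λ = 29 (multiplicity 1), λ = 86 (multiplicity 1)


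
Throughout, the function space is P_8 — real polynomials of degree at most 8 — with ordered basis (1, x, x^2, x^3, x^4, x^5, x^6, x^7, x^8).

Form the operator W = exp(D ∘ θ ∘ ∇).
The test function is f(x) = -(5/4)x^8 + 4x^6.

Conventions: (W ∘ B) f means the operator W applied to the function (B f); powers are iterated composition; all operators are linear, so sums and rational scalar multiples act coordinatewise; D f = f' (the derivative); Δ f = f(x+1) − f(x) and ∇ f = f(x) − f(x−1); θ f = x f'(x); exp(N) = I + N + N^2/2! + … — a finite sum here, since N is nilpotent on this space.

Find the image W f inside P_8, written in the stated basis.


g(x) = -(5/4)x^8 - 486x^6 + 1260x^5 - 37900x^4 + 109640x^3 - 562410x^2 + 787040x - 467176

order-1 term: -490x^6 + 1260x^5 - 1150x^4 + 440x^3 + 90x^2 - 100x + 14
order-2 term: -36750x^4 + 109200x^3 - 121500x^2 + 56340x - 7490
order-3 term: -441000x^2 + 730800x - 239200
order-4 term: -220500
the series for exp(D ∘ θ ∘ ∇) f terminates at order 4
exp(D ∘ θ ∘ ∇) f = -(5/4)x^8 - 486x^6 + 1260x^5 - 37900x^4 + 109640x^3 - 562410x^2 + 787040x - 467176


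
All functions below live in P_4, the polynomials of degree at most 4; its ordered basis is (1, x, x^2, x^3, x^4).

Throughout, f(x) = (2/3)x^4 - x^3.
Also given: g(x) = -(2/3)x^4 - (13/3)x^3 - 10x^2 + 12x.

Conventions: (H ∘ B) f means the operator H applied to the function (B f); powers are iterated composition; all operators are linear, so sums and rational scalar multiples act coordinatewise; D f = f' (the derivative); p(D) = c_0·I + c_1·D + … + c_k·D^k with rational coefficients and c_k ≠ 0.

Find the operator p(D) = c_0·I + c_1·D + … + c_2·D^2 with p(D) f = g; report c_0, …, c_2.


D^0 f = (2/3)x^4 - x^3
D^1 f = (8/3)x^3 - 3x^2
D^2 f = 8x^2 - 6x
matching coefficients of g against c_0 f + c_1 Df + … from the top degree down determines the c_i
solution: c_0 = -1, c_1 = -2, c_2 = -2

p(D) = -I − 2·D − 2·D^2, i.e. c_0 = -1, c_1 = -2, c_2 = -2


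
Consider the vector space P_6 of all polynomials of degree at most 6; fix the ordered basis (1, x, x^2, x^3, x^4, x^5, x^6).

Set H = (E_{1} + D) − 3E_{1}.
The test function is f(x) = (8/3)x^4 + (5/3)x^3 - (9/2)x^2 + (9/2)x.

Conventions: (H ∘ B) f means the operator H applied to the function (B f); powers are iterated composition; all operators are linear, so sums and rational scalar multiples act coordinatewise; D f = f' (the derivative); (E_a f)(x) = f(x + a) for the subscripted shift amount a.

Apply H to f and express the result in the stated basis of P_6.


the image equals g(x) = -(16/3)x^4 - 14x^3 - 28x^2 - (94/3)x - 25/6

E_{1} f = (8/3)x^4 + (37/3)x^3 + (33/2)x^2 + (67/6)x + 13/3
D f = (32/3)x^3 + 5x^2 - 9x + 9/2
(E_{1} + D) f = (8/3)x^4 + 23x^3 + (43/2)x^2 + (13/6)x + 53/6
E_{1} f = (8/3)x^4 + (37/3)x^3 + (33/2)x^2 + (67/6)x + 13/3
(-3E_{1}) f = -8x^4 - 37x^3 - (99/2)x^2 - (67/2)x - 13
((E_{1} + D) − 3E_{1}) f = -(16/3)x^4 - 14x^3 - 28x^2 - (94/3)x - 25/6


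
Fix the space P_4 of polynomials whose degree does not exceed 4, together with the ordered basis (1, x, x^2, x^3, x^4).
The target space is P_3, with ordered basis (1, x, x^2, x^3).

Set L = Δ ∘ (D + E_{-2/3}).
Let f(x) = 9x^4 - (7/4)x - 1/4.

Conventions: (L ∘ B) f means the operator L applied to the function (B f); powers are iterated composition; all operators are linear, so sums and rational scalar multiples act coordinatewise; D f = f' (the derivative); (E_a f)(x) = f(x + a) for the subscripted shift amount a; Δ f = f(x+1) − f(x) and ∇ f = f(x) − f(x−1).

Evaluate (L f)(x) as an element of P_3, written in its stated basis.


the result is g(x) = 36x^3 + 90x^2 + 120x + 391/12

D f = 36x^3 - 7/4
E_{-2/3} f = 9x^4 - 24x^3 + 24x^2 - (149/12)x + 97/36
(D + E_{-2/3}) f = 9x^4 + 12x^3 + 24x^2 - (149/12)x + 17/18
Δ (D + E_{-2/3}) f = 36x^3 + 90x^2 + 120x + 391/12


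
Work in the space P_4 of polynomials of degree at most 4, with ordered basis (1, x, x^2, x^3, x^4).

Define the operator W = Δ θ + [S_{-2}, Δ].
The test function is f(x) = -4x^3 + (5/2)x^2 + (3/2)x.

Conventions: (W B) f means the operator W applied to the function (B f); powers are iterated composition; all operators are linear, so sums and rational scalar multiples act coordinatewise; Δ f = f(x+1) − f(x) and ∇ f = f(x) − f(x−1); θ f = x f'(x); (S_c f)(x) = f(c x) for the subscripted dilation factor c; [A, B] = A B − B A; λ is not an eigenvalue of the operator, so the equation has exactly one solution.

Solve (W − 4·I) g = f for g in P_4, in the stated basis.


the image equals g(x) = x^3 + (85/8)x^2 - (119/8)x - 465/32

write g with unknown coordinates in the stated basis and equate coefficients in (W − 4·I) g = f
solving from the highest basis element down gives g = x^3 + (85/8)x^2 - (119/8)x - 465/32
check: W g = 45x^2 - 58x - 465/8
so W g − 4·g = -4x^3 + (5/2)x^2 + (3/2)x = f ✓


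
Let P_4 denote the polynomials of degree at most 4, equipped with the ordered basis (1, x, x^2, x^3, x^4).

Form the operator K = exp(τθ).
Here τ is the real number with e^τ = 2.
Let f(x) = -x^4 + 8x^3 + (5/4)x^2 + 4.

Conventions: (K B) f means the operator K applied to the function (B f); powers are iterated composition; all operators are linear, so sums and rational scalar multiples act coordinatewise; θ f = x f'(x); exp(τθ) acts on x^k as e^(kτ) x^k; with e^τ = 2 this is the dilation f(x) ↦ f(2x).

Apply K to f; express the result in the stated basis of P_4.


exp(τθ) x^k = e^(kτ) x^k; with e^τ = 2 this sends x^k to 2^k x^k
x^2 ↦ 4 x^2
x^3 ↦ 8 x^3
x^4 ↦ 16 x^4
applying this coordinatewise to f: exp(τθ) f = -16x^4 + 64x^3 + 5x^2 + 4

g(x) = -16x^4 + 64x^3 + 5x^2 + 4


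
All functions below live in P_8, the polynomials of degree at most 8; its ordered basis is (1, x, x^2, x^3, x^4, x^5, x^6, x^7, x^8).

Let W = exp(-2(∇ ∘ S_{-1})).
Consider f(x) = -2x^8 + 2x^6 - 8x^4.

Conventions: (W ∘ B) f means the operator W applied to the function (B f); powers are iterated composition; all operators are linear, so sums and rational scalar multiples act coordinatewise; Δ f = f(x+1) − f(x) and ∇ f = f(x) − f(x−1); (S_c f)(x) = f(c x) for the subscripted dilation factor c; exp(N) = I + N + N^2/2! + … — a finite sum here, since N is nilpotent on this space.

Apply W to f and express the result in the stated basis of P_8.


g(x) = -2x^8 + 32x^7 + 114x^6 - 696x^5 + 212x^4 - 368x^3 - 1644x^2 + 2344x - 304

order-1 term: 32x^7 - 112x^6 + 200x^5 - 220x^4 + 208x^3 - 148x^2 + 72x - 16
order-2 term: 224x^6 + 440x^4 + 296x^2 + 32
order-3 term: -896x^5 + 2240x^4 - 4160x^3 + 4000x^2 - 2464x + 640
order-4 term: -2240x^4 - 4000x^2 - 640
order-5 term: 3584x^3 - 5376x^2 + 6784x - 2496
order-6 term: 3584x^2 + 1664
order-7 term: -2048x + 1024
order-8 term: -512
the series for exp(-2(∇ ∘ S_{-1})) f terminates at order 8
exp(-2(∇ ∘ S_{-1})) f = -2x^8 + 32x^7 + 114x^6 - 696x^5 + 212x^4 - 368x^3 - 1644x^2 + 2344x - 304


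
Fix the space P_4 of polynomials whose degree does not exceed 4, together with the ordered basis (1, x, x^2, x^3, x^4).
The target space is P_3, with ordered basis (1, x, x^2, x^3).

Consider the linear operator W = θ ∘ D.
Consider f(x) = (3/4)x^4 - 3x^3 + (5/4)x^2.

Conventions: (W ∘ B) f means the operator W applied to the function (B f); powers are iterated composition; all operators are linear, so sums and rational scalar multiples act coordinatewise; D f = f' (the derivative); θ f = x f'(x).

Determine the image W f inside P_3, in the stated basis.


the image equals g(x) = 9x^3 - 18x^2 + (5/2)x

D f = 3x^3 - 9x^2 + (5/2)x
θ D f = 9x^3 - 18x^2 + (5/2)x


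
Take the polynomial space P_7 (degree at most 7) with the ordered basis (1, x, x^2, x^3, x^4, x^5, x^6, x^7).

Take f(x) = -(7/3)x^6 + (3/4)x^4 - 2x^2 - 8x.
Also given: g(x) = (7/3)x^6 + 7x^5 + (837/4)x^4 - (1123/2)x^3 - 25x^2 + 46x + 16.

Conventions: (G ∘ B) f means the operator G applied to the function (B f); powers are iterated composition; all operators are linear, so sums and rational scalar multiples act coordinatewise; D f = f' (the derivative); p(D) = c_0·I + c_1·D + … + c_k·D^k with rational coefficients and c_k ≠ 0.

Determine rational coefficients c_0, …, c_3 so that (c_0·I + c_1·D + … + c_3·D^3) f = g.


c_0 = -1, c_1 = -1/2, c_2 = -3, c_3 = 2

D^0 f = -(7/3)x^6 + (3/4)x^4 - 2x^2 - 8x
D^1 f = -14x^5 + 3x^3 - 4x - 8
D^2 f = -70x^4 + 9x^2 - 4
D^3 f = -280x^3 + 18x
matching coefficients of g against c_0 f + c_1 Df + … from the top degree down determines the c_i
solution: c_0 = -1, c_1 = -1/2, c_2 = -3, c_3 = 2


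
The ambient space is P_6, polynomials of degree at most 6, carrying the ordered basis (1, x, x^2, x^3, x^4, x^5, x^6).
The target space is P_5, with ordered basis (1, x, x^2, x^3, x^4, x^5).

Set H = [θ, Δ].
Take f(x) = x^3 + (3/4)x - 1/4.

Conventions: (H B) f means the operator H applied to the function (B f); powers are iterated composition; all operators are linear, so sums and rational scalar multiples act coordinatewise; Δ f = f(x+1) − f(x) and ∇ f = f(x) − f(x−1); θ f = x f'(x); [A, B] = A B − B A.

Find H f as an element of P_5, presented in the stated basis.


Δ f = 3x^2 + 3x + 7/4
θ Δ f = 6x^2 + 3x
θ f = 3x^3 + (3/4)x
Δ θ f = 9x^2 + 9x + 15/4
[θ, Δ] f = -3x^2 - 6x - 15/4

g(x) = -3x^2 - 6x - 15/4


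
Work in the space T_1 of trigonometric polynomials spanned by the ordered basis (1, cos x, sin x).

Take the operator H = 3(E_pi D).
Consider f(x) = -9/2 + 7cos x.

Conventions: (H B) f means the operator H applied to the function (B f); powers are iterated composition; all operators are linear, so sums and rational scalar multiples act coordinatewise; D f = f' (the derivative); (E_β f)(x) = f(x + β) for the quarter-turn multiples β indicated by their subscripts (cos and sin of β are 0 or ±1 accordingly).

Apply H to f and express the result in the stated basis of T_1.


D f = -7sin x
E_pi D f = 7sin x
(3(E_pi D)) f = 21sin x

g(x) = 21sin x


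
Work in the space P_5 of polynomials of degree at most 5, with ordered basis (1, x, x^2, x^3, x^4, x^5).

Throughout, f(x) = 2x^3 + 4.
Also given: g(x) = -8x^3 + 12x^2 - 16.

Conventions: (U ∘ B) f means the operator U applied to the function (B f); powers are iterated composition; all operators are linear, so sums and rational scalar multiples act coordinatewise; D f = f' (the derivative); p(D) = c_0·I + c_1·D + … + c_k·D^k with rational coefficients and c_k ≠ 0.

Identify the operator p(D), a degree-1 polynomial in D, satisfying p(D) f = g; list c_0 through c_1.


D^0 f = 2x^3 + 4
D^1 f = 6x^2
matching coefficients of g against c_0 f + c_1 Df + … from the top degree down determines the c_i
solution: c_0 = -4, c_1 = 2

c_0 = -4, c_1 = 2


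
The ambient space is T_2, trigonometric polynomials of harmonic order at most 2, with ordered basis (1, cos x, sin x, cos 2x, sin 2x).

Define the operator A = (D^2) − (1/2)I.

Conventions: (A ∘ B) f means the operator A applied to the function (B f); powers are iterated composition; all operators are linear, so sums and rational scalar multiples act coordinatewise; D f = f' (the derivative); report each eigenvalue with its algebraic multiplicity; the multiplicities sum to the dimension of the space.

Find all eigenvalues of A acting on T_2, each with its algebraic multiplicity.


image of 1: -1/2
image of cos x: -(3/2)cos x
image of sin x: -(3/2)sin x
image of cos 2x: -(9/2)cos 2x
image of sin 2x: -(9/2)sin 2x
the matrix is diagonal; its diagonal is (-1/2, -3/2, -3/2, -9/2, -9/2)
for a triangular matrix the eigenvalues are the diagonal entries, with algebraic multiplicity their repetition count

λ = -9/2 (multiplicity 2), λ = -3/2 (multiplicity 2), λ = -1/2 (multiplicity 1)


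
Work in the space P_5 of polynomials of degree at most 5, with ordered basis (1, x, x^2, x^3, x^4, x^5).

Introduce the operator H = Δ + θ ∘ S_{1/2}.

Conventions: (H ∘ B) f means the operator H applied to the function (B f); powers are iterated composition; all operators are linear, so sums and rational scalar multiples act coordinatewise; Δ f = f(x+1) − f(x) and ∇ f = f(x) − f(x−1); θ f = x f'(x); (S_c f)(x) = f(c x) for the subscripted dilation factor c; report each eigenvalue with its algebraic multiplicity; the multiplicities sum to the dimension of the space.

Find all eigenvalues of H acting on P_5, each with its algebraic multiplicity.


λ = 0 (multiplicity 1), λ = 5/32 (multiplicity 1), λ = 1/4 (multiplicity 1), λ = 3/8 (multiplicity 1), λ = 1/2 (multiplicity 2)

image of 1: 0
image of x: (1/2)x + 1
image of x^2: (1/2)x^2 + 2x + 1
image of x^3: (3/8)x^3 + 3x^2 + 3x + 1
image of x^4: (1/4)x^4 + 4x^3 + 6x^2 + 4x + 1
image of x^5: (5/32)x^5 + 5x^4 + 10x^3 + 10x^2 + 5x + 1
the matrix is upper triangular; its diagonal is (0, 1/2, 1/2, 3/8, 1/4, 5/32)
for a triangular matrix the eigenvalues are the diagonal entries, with algebraic multiplicity their repetition count


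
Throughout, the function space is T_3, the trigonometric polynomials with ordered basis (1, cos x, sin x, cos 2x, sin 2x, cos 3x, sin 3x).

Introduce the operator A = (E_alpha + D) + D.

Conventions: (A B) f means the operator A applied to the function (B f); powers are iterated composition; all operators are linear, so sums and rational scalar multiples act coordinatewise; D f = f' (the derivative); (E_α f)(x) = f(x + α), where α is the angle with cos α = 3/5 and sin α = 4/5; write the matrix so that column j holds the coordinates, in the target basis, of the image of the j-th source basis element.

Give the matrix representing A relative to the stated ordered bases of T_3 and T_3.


the matrix is [[1, 0, 0, 0, 0, 0, 0]; [0, 3/5, 14/5, 0, 0, 0, 0]; [0, -14/5, 3/5, 0, 0, 0, 0]; [0, 0, 0, -7/25, 124/25, 0, 0]; [0, 0, 0, -124/25, -7/25, 0, 0]; [0, 0, 0, 0, 0, -117/125, 794/125]; [0, 0, 0, 0, 0, -794/125, -117/125]] (rows listed top to bottom)

image of 1: 1
image of cos x: (3/5)cos x - (14/5)sin x
image of sin x: (14/5)cos x + (3/5)sin x
image of cos 2x: -(7/25)cos 2x - (124/25)sin 2x
image of sin 2x: (124/25)cos 2x - (7/25)sin 2x
image of cos 3x: -(117/125)cos 3x - (794/125)sin 3x
image of sin 3x: (794/125)cos 3x - (117/125)sin 3x
each image's coordinates form column j of the matrix


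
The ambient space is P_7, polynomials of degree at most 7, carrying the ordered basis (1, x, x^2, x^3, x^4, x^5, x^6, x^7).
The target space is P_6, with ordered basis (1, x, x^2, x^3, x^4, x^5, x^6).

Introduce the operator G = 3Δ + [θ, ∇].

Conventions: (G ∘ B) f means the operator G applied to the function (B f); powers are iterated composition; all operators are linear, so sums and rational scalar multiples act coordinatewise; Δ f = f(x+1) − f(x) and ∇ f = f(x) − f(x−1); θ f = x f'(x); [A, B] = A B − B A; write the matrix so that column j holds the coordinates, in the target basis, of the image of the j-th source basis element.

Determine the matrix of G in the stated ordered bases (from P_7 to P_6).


the matrix is [[0, 2, 5, 0, 7, -2, 9, -4]; [0, 0, 4, 15, 0, 35, -12, 63]; [0, 0, 0, 6, 30, 0, 105, -42]; [0, 0, 0, 0, 8, 50, 0, 245]; [0, 0, 0, 0, 0, 10, 75, 0]; [0, 0, 0, 0, 0, 0, 12, 105]; [0, 0, 0, 0, 0, 0, 0, 14]] (rows listed top to bottom)

image of 1: 0
image of x: 2
image of x^2: 4x + 5
image of x^3: 6x^2 + 15x
image of x^4: 8x^3 + 30x^2 + 7
image of x^5: 10x^4 + 50x^3 + 35x - 2
image of x^6: 12x^5 + 75x^4 + 105x^2 - 12x + 9
image of x^7: 14x^6 + 105x^5 + 245x^3 - 42x^2 + 63x - 4
each image's coordinates form column j of the matrix
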